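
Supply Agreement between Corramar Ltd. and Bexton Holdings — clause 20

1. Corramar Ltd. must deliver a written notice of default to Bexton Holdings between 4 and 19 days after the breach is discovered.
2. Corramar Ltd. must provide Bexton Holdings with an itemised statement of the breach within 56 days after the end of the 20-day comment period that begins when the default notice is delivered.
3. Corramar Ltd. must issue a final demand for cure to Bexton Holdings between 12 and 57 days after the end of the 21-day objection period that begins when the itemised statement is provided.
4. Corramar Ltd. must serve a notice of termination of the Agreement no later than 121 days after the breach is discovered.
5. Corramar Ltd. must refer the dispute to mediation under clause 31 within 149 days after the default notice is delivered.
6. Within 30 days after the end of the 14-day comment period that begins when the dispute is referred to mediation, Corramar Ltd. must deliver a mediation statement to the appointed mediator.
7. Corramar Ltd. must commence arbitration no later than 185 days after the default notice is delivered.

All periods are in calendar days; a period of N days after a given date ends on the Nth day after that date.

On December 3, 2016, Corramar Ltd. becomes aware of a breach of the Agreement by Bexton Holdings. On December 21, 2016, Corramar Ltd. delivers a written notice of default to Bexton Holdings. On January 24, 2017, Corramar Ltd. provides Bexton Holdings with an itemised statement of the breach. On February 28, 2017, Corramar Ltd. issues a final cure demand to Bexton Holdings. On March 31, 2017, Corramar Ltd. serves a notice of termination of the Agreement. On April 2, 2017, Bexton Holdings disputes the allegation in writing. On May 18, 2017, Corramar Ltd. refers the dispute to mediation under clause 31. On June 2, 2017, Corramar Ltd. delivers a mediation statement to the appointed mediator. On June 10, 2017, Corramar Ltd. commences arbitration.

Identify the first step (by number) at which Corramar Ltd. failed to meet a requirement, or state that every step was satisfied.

(1) the permitted window runs from December 3, 2016 + 4 = December 7, 2016 to December 3, 2016 + 19 = December 22, 2016; December 21, 2016 falls inside that range.
(2) due by January 10, 2017 + 56 days = March 7, 2017; done January 24, 2017 — timely.
(3) the permitted window runs from February 14, 2017 + 12 = February 26, 2017 to February 14, 2017 + 57 = April 12, 2017; February 28, 2017 falls inside that range.
(4) due by December 3, 2016 + 121 days = April 3, 2017; completed March 31, 2017, before the deadline.
(5) due by December 21, 2016 + 149 days = May 19, 2017; done May 18, 2017 — timely.
(6) due by June 1, 2017 + 30 days = July 1, 2017; June 2, 2017 is within that limit.
(7) due by December 21, 2016 + 185 days = June 24, 2017; June 10, 2017 is within that limit.

None — every step was satisfied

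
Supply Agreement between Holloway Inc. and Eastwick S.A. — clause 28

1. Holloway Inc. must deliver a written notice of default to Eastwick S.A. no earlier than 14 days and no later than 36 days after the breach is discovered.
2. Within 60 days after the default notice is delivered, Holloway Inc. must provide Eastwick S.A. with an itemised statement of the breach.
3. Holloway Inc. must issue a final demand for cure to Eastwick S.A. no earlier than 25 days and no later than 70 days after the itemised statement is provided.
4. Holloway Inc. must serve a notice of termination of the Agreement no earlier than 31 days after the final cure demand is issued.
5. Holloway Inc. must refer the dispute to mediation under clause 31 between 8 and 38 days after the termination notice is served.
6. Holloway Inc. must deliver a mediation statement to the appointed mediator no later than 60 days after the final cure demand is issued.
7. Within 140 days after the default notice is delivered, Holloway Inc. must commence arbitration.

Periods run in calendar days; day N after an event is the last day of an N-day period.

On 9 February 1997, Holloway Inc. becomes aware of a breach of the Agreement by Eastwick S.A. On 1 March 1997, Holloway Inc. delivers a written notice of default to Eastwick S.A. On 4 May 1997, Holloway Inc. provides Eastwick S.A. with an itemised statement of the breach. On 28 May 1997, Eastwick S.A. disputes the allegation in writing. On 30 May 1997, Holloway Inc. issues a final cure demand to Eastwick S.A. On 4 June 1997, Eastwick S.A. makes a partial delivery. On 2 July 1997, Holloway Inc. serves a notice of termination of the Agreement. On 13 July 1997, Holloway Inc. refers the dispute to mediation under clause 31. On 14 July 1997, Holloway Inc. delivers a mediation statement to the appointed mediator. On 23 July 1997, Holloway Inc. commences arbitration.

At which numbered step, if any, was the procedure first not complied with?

Step 2

Step 1 — 14 and 36 days from 9 February 1997 (when the breach is discovered) are 23 February 1997 and 17 March 1997 respectively; done 1 March 1997, which is between those dates.
Step 2 — counting 60 days from 1 March 1997 (when the default notice is delivered) gives a deadline of 30 April 1997; done 4 May 1997 — 4 days late.
No need to go further; step 2 was not satisfied.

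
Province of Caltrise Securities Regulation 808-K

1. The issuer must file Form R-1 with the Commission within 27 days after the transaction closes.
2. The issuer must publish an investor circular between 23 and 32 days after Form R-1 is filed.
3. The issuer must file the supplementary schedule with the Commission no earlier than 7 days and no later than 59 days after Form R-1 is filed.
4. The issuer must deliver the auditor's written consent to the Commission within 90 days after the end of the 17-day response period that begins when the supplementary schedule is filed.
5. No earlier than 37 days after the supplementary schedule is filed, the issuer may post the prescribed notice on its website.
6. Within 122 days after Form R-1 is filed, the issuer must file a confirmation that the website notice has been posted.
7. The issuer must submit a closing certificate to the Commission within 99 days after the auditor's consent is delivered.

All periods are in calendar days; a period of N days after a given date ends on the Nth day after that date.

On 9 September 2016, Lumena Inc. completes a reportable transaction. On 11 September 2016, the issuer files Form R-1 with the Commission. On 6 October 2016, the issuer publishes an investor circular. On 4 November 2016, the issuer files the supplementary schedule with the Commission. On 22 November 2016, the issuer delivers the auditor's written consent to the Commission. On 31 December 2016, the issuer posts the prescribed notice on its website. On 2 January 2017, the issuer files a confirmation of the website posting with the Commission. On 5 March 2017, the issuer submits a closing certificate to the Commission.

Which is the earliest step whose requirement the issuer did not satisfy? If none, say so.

Step 7

(1) due by 9 September 2016 + 27 days = 6 October 2016; completed 11 September 2016, before the deadline.
(2) the permitted window runs from 11 September 2016 + 23 = 4 October 2016 to 11 September 2016 + 32 = 13 October 2016; 6 October 2016 falls inside that range.
(3) the permitted window runs from 11 September 2016 + 7 = 18 September 2016 to 11 September 2016 + 59 = 9 November 2016; 4 November 2016 falls inside that range.
(4) due by 21 November 2016 + 90 days = 19 February 2017; done 22 November 2016 — timely.
(5) permitted from 4 November 2016 + 37 days = 11 December 2016 onward; 31 December 2016 is on or after that date.
(6) due by 11 September 2016 + 122 days = 11 January 2017; done 2 January 2017 — timely.
(7) due by 22 November 2016 + 99 days = 1 March 2017; done 5 March 2017 — 4 days late.
No need to go further; step 7 was not satisfied.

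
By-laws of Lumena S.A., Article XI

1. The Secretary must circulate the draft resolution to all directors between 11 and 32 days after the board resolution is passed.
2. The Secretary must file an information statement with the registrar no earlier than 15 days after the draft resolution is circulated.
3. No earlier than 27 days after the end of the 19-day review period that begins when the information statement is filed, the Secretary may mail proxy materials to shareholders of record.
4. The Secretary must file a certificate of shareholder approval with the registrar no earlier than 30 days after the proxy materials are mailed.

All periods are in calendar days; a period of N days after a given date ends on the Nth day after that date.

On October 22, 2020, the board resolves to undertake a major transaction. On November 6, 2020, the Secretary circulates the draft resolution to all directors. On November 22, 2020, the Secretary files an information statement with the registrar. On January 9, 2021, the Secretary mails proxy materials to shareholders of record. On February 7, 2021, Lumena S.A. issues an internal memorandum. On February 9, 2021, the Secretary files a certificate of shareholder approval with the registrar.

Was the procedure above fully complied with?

(1) the permitted window runs from October 22, 2020 + 11 = November 2, 2020 to October 22, 2020 + 32 = November 23, 2020; done November 6, 2020 — within the window.
(2) permitted from November 6, 2020 + 15 days = November 21, 2020 onward; done November 22, 2020, after the minimum wait.
(3) permitted from December 11, 2020 + 27 days = January 7, 2021 onward; January 9, 2021 is on or after that date.
(4) permitted from January 9, 2021 + 30 days = February 8, 2021 onward; done February 9, 2021 — permitted.

Yes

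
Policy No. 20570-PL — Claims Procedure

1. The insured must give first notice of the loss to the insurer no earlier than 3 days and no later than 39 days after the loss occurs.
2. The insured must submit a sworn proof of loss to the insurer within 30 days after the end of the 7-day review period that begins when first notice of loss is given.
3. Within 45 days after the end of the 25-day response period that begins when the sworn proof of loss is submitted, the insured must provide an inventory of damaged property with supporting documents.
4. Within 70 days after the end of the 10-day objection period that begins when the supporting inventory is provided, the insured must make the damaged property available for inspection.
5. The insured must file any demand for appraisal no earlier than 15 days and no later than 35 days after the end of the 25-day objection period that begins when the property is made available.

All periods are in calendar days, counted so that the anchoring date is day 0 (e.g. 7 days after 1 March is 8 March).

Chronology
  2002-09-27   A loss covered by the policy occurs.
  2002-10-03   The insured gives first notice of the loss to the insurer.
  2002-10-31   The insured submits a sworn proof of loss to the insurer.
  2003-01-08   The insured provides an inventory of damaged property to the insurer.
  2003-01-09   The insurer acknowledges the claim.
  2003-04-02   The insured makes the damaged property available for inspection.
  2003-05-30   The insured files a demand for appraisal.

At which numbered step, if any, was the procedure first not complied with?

(1) the permitted window runs from 2002-09-27 + 3 = 2002-09-30 to 2002-09-27 + 39 = 2002-11-05; done 2002-10-03 — within the window.
(2) due by 2002-10-10 + 30 days = 2002-11-09; completed 2002-10-31, before the deadline.
(3) due by 2002-11-25 + 45 days = 2003-01-09; completed 2003-01-08, before the deadline.
(4) due by 2003-01-18 + 70 days = 2003-03-29; done 2003-04-02 — 4 days late.
The procedure was therefore not followed at step 4.

Step 4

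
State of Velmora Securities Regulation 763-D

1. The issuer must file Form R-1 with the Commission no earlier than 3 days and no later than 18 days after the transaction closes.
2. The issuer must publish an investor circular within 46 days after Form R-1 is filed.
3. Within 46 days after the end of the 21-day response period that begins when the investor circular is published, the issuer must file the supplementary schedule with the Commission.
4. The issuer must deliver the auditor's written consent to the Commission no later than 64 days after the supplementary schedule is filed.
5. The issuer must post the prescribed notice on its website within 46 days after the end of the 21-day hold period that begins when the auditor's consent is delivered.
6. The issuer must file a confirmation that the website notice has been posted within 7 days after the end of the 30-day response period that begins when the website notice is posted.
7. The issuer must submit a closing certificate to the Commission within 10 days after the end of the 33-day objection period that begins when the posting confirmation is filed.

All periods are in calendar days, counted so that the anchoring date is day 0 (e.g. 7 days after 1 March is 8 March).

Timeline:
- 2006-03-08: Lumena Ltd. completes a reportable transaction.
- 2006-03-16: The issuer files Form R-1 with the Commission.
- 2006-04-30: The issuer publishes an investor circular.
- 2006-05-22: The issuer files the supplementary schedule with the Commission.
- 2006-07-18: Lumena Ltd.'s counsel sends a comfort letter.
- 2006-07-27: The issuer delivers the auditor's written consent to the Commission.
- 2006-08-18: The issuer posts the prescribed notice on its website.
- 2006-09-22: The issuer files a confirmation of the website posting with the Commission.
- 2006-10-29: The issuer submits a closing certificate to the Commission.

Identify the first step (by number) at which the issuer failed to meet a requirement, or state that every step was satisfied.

Step 4

Step 1: the window is 3–18 days after 2006-03-08 (when the transaction closes), so 2006-03-11 through 2006-03-26; 2006-03-16 falls inside that range.
Step 2: 46 days after 2006-03-16 (when Form R-1 is filed) is 2006-05-01; 2006-04-30 is within that limit.
Step 3: 46 days after 2006-05-21 (end of the 21-day response period, which began when the investor circular is published on 2006-04-30) is 2006-07-06; completed 2006-05-22, before the deadline.
Step 4: 64 days after 2006-05-22 (when the supplementary schedule is filed) is 2006-07-25; 2006-07-27 misses that deadline by 2 days.
That is the first point of non-compliance.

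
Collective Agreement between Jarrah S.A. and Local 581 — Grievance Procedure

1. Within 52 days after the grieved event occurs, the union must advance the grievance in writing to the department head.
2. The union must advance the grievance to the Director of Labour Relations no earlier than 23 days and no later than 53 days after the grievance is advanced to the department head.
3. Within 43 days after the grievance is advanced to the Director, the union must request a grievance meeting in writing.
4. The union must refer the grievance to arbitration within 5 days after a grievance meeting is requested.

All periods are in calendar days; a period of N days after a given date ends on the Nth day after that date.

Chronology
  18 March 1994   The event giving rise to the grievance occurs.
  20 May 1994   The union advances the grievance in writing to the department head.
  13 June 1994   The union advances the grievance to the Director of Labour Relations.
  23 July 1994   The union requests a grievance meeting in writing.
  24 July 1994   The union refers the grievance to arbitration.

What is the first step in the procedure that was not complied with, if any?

(1) due by 18 March 1994 + 52 days = 9 May 1994; 20 May 1994 misses that deadline by 11 days.
The procedure was therefore not followed at step 1.

Step 1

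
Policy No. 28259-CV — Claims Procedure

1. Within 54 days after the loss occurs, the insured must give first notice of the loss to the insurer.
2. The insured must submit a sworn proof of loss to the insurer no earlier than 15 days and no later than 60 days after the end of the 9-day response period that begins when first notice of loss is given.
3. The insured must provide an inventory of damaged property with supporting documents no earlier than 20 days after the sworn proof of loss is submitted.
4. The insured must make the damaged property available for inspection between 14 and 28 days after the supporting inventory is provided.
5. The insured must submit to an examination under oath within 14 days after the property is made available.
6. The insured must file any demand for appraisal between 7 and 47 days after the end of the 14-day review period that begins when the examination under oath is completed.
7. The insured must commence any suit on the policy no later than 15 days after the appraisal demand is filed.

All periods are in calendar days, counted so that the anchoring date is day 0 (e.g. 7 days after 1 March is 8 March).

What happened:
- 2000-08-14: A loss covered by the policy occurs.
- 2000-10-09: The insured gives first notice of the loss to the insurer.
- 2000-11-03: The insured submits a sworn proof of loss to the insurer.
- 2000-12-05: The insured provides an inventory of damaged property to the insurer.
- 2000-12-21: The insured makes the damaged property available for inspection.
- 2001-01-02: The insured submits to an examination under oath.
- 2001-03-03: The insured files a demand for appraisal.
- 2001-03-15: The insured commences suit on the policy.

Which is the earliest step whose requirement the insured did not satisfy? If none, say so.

Step 1: 54 days after 2000-08-14 (when the loss occurs) is 2000-10-07; not done until 2000-10-09, 2 days after the deadline.
Later steps need not be reached.

Step 1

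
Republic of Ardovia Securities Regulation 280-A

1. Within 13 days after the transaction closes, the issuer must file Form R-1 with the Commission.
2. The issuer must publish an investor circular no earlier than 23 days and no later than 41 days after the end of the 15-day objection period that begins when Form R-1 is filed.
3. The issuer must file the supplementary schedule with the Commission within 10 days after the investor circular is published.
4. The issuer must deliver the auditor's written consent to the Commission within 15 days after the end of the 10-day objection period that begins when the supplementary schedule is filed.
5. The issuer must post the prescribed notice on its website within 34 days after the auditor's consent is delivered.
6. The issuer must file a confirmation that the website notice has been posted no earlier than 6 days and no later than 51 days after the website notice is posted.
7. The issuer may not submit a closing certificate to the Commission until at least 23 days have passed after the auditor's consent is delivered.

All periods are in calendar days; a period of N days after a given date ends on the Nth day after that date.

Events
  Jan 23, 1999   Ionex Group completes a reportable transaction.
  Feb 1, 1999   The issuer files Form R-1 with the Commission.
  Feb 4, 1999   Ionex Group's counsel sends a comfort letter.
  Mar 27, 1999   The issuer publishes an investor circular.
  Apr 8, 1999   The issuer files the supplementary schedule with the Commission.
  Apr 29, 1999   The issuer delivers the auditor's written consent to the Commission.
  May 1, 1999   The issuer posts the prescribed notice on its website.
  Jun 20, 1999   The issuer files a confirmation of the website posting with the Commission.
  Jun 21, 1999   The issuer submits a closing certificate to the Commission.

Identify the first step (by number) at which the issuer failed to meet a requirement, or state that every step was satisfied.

(1) due by Jan 23, 1999 + 13 days = Feb 5, 1999; done Feb 1, 1999 — timely.
(2) the permitted window runs from Feb 16, 1999 + 23 = Mar 11, 1999 to Feb 16, 1999 + 41 = Mar 29, 1999; done Mar 27, 1999, which is between those dates.
(3) due by Mar 27, 1999 + 10 days = Apr 6, 1999; Apr 8, 1999 misses that deadline by 2 days.
That is the first point of non-compliance.

Step 3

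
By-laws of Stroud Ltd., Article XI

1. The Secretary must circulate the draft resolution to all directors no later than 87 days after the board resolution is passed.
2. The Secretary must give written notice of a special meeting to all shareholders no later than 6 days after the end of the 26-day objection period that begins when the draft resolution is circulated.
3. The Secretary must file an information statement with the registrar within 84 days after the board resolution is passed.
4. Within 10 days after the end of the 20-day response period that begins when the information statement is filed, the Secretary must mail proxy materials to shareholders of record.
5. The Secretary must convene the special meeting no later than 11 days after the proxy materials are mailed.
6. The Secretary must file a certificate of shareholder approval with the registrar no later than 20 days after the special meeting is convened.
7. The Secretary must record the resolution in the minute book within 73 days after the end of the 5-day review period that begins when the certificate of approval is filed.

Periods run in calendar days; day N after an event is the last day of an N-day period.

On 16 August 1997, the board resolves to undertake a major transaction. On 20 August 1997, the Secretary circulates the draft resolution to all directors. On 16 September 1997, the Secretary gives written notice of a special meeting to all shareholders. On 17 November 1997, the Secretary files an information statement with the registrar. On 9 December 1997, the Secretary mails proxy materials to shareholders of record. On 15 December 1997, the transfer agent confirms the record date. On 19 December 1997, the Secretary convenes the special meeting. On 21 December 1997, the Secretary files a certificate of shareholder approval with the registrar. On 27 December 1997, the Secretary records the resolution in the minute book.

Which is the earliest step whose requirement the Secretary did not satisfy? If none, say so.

Step 1 — counting 87 days from 16 August 1997 (when the board resolution is passed) gives a deadline of 11 November 1997; 20 August 1997 is within that limit.
Step 2 — counting 6 days from 15 September 1997 (end of the 26-day objection period, which began when the draft resolution is circulated on 20 August 1997) gives a deadline of 21 September 1997; 16 September 1997 is within that limit.
Step 3 — counting 84 days from 16 August 1997 (when the board resolution is passed) gives a deadline of 8 November 1997; 17 November 1997 misses that deadline by 9 days.
The analysis stops there.

Step 3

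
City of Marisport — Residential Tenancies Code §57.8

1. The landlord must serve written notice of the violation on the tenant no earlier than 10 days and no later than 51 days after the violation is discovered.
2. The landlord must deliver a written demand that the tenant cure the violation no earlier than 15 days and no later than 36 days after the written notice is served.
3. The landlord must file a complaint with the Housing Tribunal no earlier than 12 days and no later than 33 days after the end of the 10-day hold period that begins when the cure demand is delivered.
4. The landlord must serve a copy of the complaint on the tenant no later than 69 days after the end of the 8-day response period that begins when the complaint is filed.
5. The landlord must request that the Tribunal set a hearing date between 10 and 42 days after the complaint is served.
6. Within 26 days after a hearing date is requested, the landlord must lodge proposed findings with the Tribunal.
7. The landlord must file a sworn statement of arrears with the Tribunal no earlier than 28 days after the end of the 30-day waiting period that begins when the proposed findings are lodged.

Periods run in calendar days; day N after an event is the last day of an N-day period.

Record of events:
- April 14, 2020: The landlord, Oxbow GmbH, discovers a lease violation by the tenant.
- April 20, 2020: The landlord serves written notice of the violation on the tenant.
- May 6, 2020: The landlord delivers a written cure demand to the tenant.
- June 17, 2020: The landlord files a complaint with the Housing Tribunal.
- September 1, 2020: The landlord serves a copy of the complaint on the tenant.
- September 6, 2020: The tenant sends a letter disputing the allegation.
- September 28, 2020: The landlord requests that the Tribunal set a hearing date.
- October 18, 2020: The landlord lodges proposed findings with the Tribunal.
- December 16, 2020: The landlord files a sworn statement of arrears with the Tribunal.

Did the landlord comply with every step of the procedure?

Step 1 — 10 and 51 days from April 14, 2020 (when the violation is discovered) are April 24, 2020 and June 4, 2020 respectively; April 20, 2020 is 4 days too early.
Later steps need not be reached.

No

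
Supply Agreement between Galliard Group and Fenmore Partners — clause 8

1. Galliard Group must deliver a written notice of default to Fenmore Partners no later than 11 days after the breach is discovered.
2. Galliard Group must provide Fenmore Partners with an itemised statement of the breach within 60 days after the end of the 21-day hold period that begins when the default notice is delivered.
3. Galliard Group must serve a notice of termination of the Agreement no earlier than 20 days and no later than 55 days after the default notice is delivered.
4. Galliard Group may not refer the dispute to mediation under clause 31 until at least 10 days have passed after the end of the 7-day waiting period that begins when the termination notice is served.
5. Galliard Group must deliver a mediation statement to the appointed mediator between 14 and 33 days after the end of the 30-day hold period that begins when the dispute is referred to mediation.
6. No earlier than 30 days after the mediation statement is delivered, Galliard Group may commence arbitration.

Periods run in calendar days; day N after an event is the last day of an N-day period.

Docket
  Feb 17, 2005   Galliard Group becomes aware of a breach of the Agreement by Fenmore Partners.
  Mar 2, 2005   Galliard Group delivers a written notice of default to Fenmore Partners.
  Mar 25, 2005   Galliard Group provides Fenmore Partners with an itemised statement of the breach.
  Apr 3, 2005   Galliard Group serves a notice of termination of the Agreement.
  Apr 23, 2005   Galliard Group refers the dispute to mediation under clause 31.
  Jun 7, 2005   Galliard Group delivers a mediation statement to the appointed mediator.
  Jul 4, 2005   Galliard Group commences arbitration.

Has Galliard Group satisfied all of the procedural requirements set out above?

Step 1 — counting 11 days from Feb 17, 2005 (when the breach is discovered) gives a deadline of Feb 28, 2005; Mar 2, 2005 misses that deadline by 2 days.

No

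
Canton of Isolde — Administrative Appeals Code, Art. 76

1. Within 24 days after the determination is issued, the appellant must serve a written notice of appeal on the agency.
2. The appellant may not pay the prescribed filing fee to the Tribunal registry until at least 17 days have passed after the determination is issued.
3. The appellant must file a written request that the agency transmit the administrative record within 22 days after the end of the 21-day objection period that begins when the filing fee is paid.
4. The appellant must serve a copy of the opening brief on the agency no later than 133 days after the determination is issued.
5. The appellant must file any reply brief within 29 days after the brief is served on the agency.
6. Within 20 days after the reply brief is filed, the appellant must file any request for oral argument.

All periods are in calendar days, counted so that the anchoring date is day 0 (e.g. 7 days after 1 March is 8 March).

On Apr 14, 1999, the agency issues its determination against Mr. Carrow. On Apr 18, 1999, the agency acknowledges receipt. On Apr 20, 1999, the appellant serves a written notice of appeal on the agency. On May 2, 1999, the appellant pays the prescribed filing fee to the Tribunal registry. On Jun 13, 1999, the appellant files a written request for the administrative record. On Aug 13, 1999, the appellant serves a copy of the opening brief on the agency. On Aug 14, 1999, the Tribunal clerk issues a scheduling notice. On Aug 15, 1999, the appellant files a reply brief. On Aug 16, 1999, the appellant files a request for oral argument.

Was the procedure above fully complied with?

Step 1 — counting 24 days from Apr 14, 1999 (when the determination is issued) gives a deadline of May 8, 1999; Apr 20, 1999 is within that limit.
Step 2 — must wait 17 days from Apr 14, 1999 (when the determination is issued), so not before May 1, 1999; May 2, 1999 is on or after that date.
Step 3 — counting 22 days from May 23, 1999 (end of the 21-day objection period, which began when the filing fee is paid on May 2, 1999) gives a deadline of Jun 14, 1999; completed Jun 13, 1999, before the deadline.
Step 4 — counting 133 days from Apr 14, 1999 (when the determination is issued) gives a deadline of Aug 25, 1999; Aug 13, 1999 is within that limit.
Step 5 — counting 29 days from Aug 13, 1999 (when the brief is served on the agency) gives a deadline of Sep 11, 1999; completed Aug 15, 1999, before the deadline.
Step 6 — counting 20 days from Aug 15, 1999 (when the reply brief is filed) gives a deadline of Sep 4, 1999; Aug 16, 1999 is within that limit.

Yes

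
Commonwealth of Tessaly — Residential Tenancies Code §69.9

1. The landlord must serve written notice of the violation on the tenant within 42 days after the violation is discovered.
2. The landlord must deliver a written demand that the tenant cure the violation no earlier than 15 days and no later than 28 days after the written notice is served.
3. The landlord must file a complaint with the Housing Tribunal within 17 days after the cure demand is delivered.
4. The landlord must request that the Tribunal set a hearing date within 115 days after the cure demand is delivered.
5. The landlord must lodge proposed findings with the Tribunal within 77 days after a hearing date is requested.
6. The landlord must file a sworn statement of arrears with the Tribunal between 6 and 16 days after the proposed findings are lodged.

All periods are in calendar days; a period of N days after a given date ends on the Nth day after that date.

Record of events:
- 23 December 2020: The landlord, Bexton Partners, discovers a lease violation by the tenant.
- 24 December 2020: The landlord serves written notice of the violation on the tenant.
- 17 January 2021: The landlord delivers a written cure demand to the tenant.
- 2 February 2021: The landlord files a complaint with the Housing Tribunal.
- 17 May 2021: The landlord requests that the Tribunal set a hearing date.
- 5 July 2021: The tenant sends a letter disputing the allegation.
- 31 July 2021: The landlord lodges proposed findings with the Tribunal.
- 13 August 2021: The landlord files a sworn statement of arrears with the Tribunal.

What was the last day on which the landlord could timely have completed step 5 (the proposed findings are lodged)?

2 August 2021

Step 5 runs from 17 May 2021, when a hearing date is requested. 77 days after 17 May 2021 is 2 August 2021.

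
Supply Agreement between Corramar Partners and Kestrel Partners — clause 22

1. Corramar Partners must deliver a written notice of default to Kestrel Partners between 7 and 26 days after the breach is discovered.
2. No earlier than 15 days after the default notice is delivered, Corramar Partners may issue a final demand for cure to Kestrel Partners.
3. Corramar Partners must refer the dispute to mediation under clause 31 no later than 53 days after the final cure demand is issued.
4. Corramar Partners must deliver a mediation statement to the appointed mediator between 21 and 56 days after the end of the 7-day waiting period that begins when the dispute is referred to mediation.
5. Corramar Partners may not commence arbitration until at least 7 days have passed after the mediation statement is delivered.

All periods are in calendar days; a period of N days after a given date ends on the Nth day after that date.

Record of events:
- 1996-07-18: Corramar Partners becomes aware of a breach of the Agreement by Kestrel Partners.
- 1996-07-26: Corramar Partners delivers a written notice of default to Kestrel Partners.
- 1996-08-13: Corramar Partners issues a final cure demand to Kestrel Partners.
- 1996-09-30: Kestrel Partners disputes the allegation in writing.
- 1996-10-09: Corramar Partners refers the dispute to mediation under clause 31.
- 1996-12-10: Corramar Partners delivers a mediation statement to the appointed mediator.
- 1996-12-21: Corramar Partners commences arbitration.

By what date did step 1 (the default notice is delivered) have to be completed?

Step 1 runs from 1996-07-18, when the breach is discovered. The window is 7–26 days after 1996-07-18; it closes on 1996-08-13.

1996-08-13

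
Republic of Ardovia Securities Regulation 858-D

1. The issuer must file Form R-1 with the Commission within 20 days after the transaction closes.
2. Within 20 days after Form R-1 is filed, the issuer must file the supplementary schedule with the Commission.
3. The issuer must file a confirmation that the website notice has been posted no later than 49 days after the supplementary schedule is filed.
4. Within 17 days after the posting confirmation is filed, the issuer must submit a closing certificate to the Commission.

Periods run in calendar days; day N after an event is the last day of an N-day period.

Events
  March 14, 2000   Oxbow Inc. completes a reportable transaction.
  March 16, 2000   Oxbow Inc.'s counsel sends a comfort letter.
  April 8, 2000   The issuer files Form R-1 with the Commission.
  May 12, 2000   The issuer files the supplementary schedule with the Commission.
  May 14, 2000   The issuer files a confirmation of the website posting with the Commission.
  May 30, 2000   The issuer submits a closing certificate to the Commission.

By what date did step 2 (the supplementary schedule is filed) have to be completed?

Step 2 runs from April 8, 2000, when Form R-1 is filed. 20 days after April 8, 2000 is April 28, 2000.

April 28, 2000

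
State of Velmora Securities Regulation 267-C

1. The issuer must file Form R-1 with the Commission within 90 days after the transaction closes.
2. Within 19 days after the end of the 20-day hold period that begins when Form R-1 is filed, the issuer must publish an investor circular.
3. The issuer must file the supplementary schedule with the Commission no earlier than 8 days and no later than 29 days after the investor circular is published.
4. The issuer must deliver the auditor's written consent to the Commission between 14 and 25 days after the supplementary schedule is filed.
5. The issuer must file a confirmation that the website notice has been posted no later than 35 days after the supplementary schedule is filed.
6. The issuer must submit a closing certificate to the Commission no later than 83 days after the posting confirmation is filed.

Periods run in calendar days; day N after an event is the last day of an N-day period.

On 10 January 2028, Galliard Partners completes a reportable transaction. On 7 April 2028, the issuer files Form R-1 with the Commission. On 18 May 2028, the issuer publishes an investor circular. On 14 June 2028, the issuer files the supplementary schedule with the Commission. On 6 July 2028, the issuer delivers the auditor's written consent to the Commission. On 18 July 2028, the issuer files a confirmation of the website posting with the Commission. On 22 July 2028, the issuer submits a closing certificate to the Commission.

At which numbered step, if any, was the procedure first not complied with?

Step 1: 90 days after 10 January 2028 (when the transaction closes) is 9 April 2028; completed 7 April 2028, before the deadline.
Step 2: 19 days after 27 April 2028 (end of the 20-day hold period, which began when Form R-1 is filed on 7 April 2028) is 16 May 2028; done 18 May 2028 — 2 days late.

Step 2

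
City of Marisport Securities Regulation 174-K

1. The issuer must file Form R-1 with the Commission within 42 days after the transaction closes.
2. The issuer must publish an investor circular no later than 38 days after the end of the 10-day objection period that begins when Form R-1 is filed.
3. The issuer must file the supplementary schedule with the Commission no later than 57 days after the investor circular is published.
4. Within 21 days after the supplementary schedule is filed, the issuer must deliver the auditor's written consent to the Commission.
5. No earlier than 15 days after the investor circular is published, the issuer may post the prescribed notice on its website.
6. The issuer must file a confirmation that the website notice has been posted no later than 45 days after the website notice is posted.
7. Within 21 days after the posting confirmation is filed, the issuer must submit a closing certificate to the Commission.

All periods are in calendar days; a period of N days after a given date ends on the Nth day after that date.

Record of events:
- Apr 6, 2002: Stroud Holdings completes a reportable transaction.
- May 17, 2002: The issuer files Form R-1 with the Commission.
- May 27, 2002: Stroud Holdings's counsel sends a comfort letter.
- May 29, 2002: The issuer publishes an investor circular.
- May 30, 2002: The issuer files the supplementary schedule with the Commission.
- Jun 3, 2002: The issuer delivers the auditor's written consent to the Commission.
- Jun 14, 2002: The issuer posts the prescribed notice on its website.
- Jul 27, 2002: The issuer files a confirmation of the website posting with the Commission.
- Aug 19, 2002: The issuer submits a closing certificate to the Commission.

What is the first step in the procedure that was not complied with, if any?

Step 1 — counting 42 days from Apr 6, 2002 (when the transaction closes) gives a deadline of May 18, 2002; May 17, 2002 is within that limit.
Step 2 — counting 38 days from May 27, 2002 (end of the 10-day objection period, which began when Form R-1 is filed on May 17, 2002) gives a deadline of Jul 4, 2002; done May 29, 2002 — timely.
Step 3 — counting 57 days from May 29, 2002 (when the investor circular is published) gives a deadline of Jul 25, 2002; completed May 30, 2002, before the deadline.
Step 4 — counting 21 days from May 30, 2002 (when the supplementary schedule is filed) gives a deadline of Jun 20, 2002; completed Jun 3, 2002, before the deadline.
Step 5 — must wait 15 days from May 29, 2002 (when the investor circular is published), so not before Jun 13, 2002; done Jun 14, 2002 — permitted.
Step 6 — counting 45 days from Jun 14, 2002 (when the website notice is posted) gives a deadline of Jul 29, 2002; Jul 27, 2002 is within that limit.
Step 7 — counting 21 days from Jul 27, 2002 (when the posting confirmation is filed) gives a deadline of Aug 17, 2002; Aug 19, 2002 misses that deadline by 2 days.
No need to go further; step 7 was not satisfied.

Step 7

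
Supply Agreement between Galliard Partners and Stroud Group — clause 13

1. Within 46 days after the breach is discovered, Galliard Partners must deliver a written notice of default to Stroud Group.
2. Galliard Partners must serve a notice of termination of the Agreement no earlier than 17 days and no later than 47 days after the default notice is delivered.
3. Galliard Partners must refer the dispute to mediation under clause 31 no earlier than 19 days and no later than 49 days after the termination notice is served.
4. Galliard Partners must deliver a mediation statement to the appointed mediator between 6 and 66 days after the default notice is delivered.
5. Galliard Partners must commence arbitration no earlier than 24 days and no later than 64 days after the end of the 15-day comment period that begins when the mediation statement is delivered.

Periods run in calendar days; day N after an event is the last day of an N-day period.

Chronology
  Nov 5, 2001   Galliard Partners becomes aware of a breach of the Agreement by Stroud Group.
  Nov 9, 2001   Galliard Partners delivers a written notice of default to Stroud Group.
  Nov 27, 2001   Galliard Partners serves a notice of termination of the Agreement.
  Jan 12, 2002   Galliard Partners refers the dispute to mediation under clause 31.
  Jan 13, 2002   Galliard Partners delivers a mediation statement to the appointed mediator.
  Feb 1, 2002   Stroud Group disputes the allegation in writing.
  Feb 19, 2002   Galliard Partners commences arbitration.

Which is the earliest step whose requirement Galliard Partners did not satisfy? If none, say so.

(1) due by Nov 5, 2001 + 46 days = Dec 21, 2001; done Nov 9, 2001 — timely.
(2) the permitted window runs from Nov 9, 2001 + 17 = Nov 26, 2001 to Nov 9, 2001 + 47 = Dec 26, 2001; done Nov 27, 2001, which is between those dates.
(3) the permitted window runs from Nov 27, 2001 + 19 = Dec 16, 2001 to Nov 27, 2001 + 49 = Jan 15, 2002; Jan 12, 2002 falls inside that range.
(4) the permitted window runs from Nov 9, 2001 + 6 = Nov 15, 2001 to Nov 9, 2001 + 66 = Jan 14, 2002; Jan 13, 2002 falls inside that range.
(5) the permitted window runs from Jan 28, 2002 + 24 = Feb 21, 2002 to Jan 28, 2002 + 64 = Apr 2, 2002; Feb 19, 2002 is 2 days too early.
The analysis stops there.

Step 5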